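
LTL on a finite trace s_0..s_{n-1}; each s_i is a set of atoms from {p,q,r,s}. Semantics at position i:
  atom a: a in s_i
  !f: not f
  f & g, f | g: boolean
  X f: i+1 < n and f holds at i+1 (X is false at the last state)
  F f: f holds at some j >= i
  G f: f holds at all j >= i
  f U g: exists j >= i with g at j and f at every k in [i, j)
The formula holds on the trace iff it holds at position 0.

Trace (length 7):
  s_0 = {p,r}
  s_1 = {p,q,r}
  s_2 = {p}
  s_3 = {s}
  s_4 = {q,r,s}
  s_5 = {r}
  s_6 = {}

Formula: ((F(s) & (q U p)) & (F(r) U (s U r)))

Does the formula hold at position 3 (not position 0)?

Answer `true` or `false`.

s_0={p,r}: ((F(s) & (q U p)) & (F(r) U (s U r)))=True (F(s) & (q U p))=True F(s)=True s=False (q U p)=True q=False p=True (F(r) U (s U r))=True F(r)=True r=True (s U r)=True
s_1={p,q,r}: ((F(s) & (q U p)) & (F(r) U (s U r)))=True (F(s) & (q U p))=True F(s)=True s=False (q U p)=True q=True p=True (F(r) U (s U r))=True F(r)=True r=True (s U r)=True
s_2={p}: ((F(s) & (q U p)) & (F(r) U (s U r)))=True (F(s) & (q U p))=True F(s)=True s=False (q U p)=True q=False p=True (F(r) U (s U r))=True F(r)=True r=False (s U r)=False
s_3={s}: ((F(s) & (q U p)) & (F(r) U (s U r)))=False (F(s) & (q U p))=False F(s)=True s=True (q U p)=False q=False p=False (F(r) U (s U r))=True F(r)=True r=False (s U r)=True
s_4={q,r,s}: ((F(s) & (q U p)) & (F(r) U (s U r)))=False (F(s) & (q U p))=False F(s)=True s=True (q U p)=False q=True p=False (F(r) U (s U r))=True F(r)=True r=True (s U r)=True
s_5={r}: ((F(s) & (q U p)) & (F(r) U (s U r)))=False (F(s) & (q U p))=False F(s)=False s=False (q U p)=False q=False p=False (F(r) U (s U r))=True F(r)=True r=True (s U r)=True
s_6={}: ((F(s) & (q U p)) & (F(r) U (s U r)))=False (F(s) & (q U p))=False F(s)=False s=False (q U p)=False q=False p=False (F(r) U (s U r))=False F(r)=False r=False (s U r)=False
Evaluating at position 3: result = False

Answer: false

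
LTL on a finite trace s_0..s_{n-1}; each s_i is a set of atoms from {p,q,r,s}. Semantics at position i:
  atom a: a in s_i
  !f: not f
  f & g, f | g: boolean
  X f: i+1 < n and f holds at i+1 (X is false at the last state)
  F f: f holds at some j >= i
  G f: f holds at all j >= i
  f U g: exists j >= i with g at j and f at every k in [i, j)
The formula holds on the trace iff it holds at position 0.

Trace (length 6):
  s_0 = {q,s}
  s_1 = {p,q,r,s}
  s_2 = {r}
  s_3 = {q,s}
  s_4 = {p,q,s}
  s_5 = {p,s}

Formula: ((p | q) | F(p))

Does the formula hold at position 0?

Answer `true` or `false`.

Answer: true

Derivation:
s_0={q,s}: ((p | q) | F(p))=True (p | q)=True p=False q=True F(p)=True
s_1={p,q,r,s}: ((p | q) | F(p))=True (p | q)=True p=True q=True F(p)=True
s_2={r}: ((p | q) | F(p))=True (p | q)=False p=False q=False F(p)=True
s_3={q,s}: ((p | q) | F(p))=True (p | q)=True p=False q=True F(p)=True
s_4={p,q,s}: ((p | q) | F(p))=True (p | q)=True p=True q=True F(p)=True
s_5={p,s}: ((p | q) | F(p))=True (p | q)=True p=True q=False F(p)=True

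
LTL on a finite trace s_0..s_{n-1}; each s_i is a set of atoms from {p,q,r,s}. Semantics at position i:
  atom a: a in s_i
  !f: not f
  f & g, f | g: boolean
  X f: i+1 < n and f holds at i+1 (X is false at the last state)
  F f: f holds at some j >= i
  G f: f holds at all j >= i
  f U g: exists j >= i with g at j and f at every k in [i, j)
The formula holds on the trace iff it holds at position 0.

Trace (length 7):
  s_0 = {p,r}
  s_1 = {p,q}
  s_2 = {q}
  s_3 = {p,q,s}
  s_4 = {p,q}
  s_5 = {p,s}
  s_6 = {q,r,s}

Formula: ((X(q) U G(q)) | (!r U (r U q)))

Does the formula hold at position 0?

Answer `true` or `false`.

s_0={p,r}: ((X(q) U G(q)) | (!r U (r U q)))=True (X(q) U G(q))=False X(q)=True q=False G(q)=False (!r U (r U q))=True !r=False r=True (r U q)=True
s_1={p,q}: ((X(q) U G(q)) | (!r U (r U q)))=True (X(q) U G(q))=False X(q)=True q=True G(q)=False (!r U (r U q))=True !r=True r=False (r U q)=True
s_2={q}: ((X(q) U G(q)) | (!r U (r U q)))=True (X(q) U G(q))=False X(q)=True q=True G(q)=False (!r U (r U q))=True !r=True r=False (r U q)=True
s_3={p,q,s}: ((X(q) U G(q)) | (!r U (r U q)))=True (X(q) U G(q))=False X(q)=True q=True G(q)=False (!r U (r U q))=True !r=True r=False (r U q)=True
s_4={p,q}: ((X(q) U G(q)) | (!r U (r U q)))=True (X(q) U G(q))=False X(q)=False q=True G(q)=False (!r U (r U q))=True !r=True r=False (r U q)=True
s_5={p,s}: ((X(q) U G(q)) | (!r U (r U q)))=True (X(q) U G(q))=True X(q)=True q=False G(q)=False (!r U (r U q))=True !r=True r=False (r U q)=False
s_6={q,r,s}: ((X(q) U G(q)) | (!r U (r U q)))=True (X(q) U G(q))=True X(q)=False q=True G(q)=True (!r U (r U q))=True !r=False r=True (r U q)=True

Answer: true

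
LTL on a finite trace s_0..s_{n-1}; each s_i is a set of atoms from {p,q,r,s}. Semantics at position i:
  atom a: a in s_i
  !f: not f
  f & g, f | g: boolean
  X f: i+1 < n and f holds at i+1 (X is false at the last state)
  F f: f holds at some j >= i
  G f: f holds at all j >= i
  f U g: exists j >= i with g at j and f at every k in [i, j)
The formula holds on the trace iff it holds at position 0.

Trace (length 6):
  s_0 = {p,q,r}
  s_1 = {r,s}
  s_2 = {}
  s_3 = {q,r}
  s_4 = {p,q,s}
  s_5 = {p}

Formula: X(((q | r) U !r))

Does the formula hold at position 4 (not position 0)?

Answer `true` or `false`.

Answer: true

Derivation:
s_0={p,q,r}: X(((q | r) U !r))=True ((q | r) U !r)=True (q | r)=True q=True r=True !r=False
s_1={r,s}: X(((q | r) U !r))=True ((q | r) U !r)=True (q | r)=True q=False r=True !r=False
s_2={}: X(((q | r) U !r))=True ((q | r) U !r)=True (q | r)=False q=False r=False !r=True
s_3={q,r}: X(((q | r) U !r))=True ((q | r) U !r)=True (q | r)=True q=True r=True !r=False
s_4={p,q,s}: X(((q | r) U !r))=True ((q | r) U !r)=True (q | r)=True q=True r=False !r=True
s_5={p}: X(((q | r) U !r))=False ((q | r) U !r)=True (q | r)=False q=False r=False !r=True
Evaluating at position 4: result = True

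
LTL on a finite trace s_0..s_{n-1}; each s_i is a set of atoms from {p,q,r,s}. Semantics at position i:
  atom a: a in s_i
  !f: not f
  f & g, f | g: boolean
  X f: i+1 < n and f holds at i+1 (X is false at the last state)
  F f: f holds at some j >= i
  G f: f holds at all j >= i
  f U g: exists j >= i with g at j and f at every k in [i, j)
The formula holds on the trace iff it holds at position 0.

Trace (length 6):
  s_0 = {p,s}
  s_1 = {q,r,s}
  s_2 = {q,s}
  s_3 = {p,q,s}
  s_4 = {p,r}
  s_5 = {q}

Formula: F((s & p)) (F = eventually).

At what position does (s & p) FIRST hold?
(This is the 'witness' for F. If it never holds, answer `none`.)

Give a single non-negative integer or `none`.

Answer: 0

Derivation:
s_0={p,s}: (s & p)=True s=True p=True
s_1={q,r,s}: (s & p)=False s=True p=False
s_2={q,s}: (s & p)=False s=True p=False
s_3={p,q,s}: (s & p)=True s=True p=True
s_4={p,r}: (s & p)=False s=False p=True
s_5={q}: (s & p)=False s=False p=False
F((s & p)) holds; first witness at position 0.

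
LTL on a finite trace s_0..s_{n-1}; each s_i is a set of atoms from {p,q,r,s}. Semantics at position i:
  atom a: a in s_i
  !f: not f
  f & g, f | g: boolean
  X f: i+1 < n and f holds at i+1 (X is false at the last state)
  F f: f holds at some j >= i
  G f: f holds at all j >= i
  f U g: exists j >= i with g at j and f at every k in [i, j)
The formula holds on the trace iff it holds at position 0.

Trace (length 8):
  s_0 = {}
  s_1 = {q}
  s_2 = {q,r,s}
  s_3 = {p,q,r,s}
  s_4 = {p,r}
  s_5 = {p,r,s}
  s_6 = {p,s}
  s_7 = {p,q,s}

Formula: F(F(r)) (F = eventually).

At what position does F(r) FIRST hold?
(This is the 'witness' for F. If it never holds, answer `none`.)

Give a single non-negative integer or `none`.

s_0={}: F(r)=True r=False
s_1={q}: F(r)=True r=False
s_2={q,r,s}: F(r)=True r=True
s_3={p,q,r,s}: F(r)=True r=True
s_4={p,r}: F(r)=True r=True
s_5={p,r,s}: F(r)=True r=True
s_6={p,s}: F(r)=False r=False
s_7={p,q,s}: F(r)=False r=False
F(F(r)) holds; first witness at position 0.

Answer: 0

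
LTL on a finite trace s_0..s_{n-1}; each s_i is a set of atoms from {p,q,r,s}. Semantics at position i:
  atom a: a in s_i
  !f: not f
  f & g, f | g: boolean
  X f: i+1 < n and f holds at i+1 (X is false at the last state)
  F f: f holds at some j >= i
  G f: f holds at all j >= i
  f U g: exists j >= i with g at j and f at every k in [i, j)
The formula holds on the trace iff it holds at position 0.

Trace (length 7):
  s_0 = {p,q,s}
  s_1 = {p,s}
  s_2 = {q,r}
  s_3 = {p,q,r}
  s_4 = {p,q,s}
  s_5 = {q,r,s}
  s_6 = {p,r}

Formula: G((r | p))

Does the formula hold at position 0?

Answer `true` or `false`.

Answer: true

Derivation:
s_0={p,q,s}: G((r | p))=True (r | p)=True r=False p=True
s_1={p,s}: G((r | p))=True (r | p)=True r=False p=True
s_2={q,r}: G((r | p))=True (r | p)=True r=True p=False
s_3={p,q,r}: G((r | p))=True (r | p)=True r=True p=True
s_4={p,q,s}: G((r | p))=True (r | p)=True r=False p=True
s_5={q,r,s}: G((r | p))=True (r | p)=True r=True p=False
s_6={p,r}: G((r | p))=True (r | p)=True r=True p=True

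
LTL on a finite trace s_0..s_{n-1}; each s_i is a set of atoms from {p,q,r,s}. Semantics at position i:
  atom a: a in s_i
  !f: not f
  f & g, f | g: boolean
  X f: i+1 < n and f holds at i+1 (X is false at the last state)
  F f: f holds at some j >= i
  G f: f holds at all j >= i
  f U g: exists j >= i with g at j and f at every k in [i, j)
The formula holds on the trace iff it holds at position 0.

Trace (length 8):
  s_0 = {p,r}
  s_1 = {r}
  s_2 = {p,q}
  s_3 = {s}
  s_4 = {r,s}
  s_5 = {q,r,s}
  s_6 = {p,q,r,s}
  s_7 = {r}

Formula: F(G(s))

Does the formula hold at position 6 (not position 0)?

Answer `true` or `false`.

Answer: false

Derivation:
s_0={p,r}: F(G(s))=False G(s)=False s=False
s_1={r}: F(G(s))=False G(s)=False s=False
s_2={p,q}: F(G(s))=False G(s)=False s=False
s_3={s}: F(G(s))=False G(s)=False s=True
s_4={r,s}: F(G(s))=False G(s)=False s=True
s_5={q,r,s}: F(G(s))=False G(s)=False s=True
s_6={p,q,r,s}: F(G(s))=False G(s)=False s=True
s_7={r}: F(G(s))=False G(s)=False s=False
Evaluating at position 6: result = False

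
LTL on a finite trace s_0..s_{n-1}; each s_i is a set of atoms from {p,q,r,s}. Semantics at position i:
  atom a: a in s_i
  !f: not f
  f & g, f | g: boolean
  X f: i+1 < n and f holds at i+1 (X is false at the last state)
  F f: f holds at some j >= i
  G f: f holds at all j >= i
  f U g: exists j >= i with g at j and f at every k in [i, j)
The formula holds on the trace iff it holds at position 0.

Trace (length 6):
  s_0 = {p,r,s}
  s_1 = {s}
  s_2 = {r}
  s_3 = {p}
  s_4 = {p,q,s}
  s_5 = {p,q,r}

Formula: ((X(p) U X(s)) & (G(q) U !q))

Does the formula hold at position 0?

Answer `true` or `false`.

s_0={p,r,s}: ((X(p) U X(s)) & (G(q) U !q))=True (X(p) U X(s))=True X(p)=False p=True X(s)=True s=True (G(q) U !q)=True G(q)=False q=False !q=True
s_1={s}: ((X(p) U X(s)) & (G(q) U !q))=False (X(p) U X(s))=False X(p)=False p=False X(s)=False s=True (G(q) U !q)=True G(q)=False q=False !q=True
s_2={r}: ((X(p) U X(s)) & (G(q) U !q))=True (X(p) U X(s))=True X(p)=True p=False X(s)=False s=False (G(q) U !q)=True G(q)=False q=False !q=True
s_3={p}: ((X(p) U X(s)) & (G(q) U !q))=True (X(p) U X(s))=True X(p)=True p=True X(s)=True s=False (G(q) U !q)=True G(q)=False q=False !q=True
s_4={p,q,s}: ((X(p) U X(s)) & (G(q) U !q))=False (X(p) U X(s))=False X(p)=True p=True X(s)=False s=True (G(q) U !q)=False G(q)=True q=True !q=False
s_5={p,q,r}: ((X(p) U X(s)) & (G(q) U !q))=False (X(p) U X(s))=False X(p)=False p=True X(s)=False s=False (G(q) U !q)=False G(q)=True q=True !q=False

Answer: true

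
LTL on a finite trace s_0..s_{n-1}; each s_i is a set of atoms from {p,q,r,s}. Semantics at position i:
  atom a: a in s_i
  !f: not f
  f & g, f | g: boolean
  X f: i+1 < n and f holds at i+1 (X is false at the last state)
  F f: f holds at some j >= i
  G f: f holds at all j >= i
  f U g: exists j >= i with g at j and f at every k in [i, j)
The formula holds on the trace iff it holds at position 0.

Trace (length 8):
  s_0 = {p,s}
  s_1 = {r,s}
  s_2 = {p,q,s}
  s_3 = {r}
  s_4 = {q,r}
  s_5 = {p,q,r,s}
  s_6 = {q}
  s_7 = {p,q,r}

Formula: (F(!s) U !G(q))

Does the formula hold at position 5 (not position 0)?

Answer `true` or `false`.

Answer: false

Derivation:
s_0={p,s}: (F(!s) U !G(q))=True F(!s)=True !s=False s=True !G(q)=True G(q)=False q=False
s_1={r,s}: (F(!s) U !G(q))=True F(!s)=True !s=False s=True !G(q)=True G(q)=False q=False
s_2={p,q,s}: (F(!s) U !G(q))=True F(!s)=True !s=False s=True !G(q)=True G(q)=False q=True
s_3={r}: (F(!s) U !G(q))=True F(!s)=True !s=True s=False !G(q)=True G(q)=False q=False
s_4={q,r}: (F(!s) U !G(q))=False F(!s)=True !s=True s=False !G(q)=False G(q)=True q=True
s_5={p,q,r,s}: (F(!s) U !G(q))=False F(!s)=True !s=False s=True !G(q)=False G(q)=True q=True
s_6={q}: (F(!s) U !G(q))=False F(!s)=True !s=True s=False !G(q)=False G(q)=True q=True
s_7={p,q,r}: (F(!s) U !G(q))=False F(!s)=True !s=True s=False !G(q)=False G(q)=True q=True
Evaluating at position 5: result = False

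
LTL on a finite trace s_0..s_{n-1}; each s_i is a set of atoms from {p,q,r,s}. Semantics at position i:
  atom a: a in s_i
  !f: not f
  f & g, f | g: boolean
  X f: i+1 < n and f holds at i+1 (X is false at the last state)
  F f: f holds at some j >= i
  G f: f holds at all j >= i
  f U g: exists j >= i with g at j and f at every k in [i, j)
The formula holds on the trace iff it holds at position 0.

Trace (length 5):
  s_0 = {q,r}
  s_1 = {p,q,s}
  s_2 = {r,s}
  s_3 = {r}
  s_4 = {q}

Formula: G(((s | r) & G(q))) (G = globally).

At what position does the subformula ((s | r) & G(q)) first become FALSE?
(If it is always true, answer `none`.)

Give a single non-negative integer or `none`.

Answer: 0

Derivation:
s_0={q,r}: ((s | r) & G(q))=False (s | r)=True s=False r=True G(q)=False q=True
s_1={p,q,s}: ((s | r) & G(q))=False (s | r)=True s=True r=False G(q)=False q=True
s_2={r,s}: ((s | r) & G(q))=False (s | r)=True s=True r=True G(q)=False q=False
s_3={r}: ((s | r) & G(q))=False (s | r)=True s=False r=True G(q)=False q=False
s_4={q}: ((s | r) & G(q))=False (s | r)=False s=False r=False G(q)=True q=True
G(((s | r) & G(q))) holds globally = False
First violation at position 0.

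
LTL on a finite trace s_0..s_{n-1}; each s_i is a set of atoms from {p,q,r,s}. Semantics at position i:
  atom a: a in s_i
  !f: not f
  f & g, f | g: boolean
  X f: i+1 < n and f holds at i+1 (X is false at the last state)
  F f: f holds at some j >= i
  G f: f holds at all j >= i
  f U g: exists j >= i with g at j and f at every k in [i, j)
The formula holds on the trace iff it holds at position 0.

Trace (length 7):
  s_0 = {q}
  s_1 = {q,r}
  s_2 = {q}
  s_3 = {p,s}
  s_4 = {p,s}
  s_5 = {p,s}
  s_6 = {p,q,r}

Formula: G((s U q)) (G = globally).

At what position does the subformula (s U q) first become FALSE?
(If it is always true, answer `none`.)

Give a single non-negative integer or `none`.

Answer: none

Derivation:
s_0={q}: (s U q)=True s=False q=True
s_1={q,r}: (s U q)=True s=False q=True
s_2={q}: (s U q)=True s=False q=True
s_3={p,s}: (s U q)=True s=True q=False
s_4={p,s}: (s U q)=True s=True q=False
s_5={p,s}: (s U q)=True s=True q=False
s_6={p,q,r}: (s U q)=True s=False q=True
G((s U q)) holds globally = True
No violation — formula holds at every position.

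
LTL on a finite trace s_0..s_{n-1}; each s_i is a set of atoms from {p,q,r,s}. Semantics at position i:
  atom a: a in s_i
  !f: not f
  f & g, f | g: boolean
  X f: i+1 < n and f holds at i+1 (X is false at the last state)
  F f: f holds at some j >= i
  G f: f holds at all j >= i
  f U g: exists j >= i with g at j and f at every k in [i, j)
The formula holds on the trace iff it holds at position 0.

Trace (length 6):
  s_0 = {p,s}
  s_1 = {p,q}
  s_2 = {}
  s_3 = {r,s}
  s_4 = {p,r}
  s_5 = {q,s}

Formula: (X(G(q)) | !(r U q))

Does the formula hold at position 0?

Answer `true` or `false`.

s_0={p,s}: (X(G(q)) | !(r U q))=True X(G(q))=False G(q)=False q=False !(r U q)=True (r U q)=False r=False
s_1={p,q}: (X(G(q)) | !(r U q))=False X(G(q))=False G(q)=False q=True !(r U q)=False (r U q)=True r=False
s_2={}: (X(G(q)) | !(r U q))=True X(G(q))=False G(q)=False q=False !(r U q)=True (r U q)=False r=False
s_3={r,s}: (X(G(q)) | !(r U q))=False X(G(q))=False G(q)=False q=False !(r U q)=False (r U q)=True r=True
s_4={p,r}: (X(G(q)) | !(r U q))=True X(G(q))=True G(q)=False q=False !(r U q)=False (r U q)=True r=True
s_5={q,s}: (X(G(q)) | !(r U q))=False X(G(q))=False G(q)=True q=True !(r U q)=False (r U q)=True r=False

Answer: true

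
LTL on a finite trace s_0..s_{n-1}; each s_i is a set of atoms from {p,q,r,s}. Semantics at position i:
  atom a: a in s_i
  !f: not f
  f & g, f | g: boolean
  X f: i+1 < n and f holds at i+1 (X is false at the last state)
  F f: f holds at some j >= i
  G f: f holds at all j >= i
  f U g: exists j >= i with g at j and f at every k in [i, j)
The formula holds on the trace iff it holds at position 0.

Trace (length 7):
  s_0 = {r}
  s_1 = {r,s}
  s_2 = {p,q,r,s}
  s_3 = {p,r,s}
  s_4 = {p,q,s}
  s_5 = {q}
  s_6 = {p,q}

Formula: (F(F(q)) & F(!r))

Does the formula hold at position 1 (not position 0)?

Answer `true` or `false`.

Answer: true

Derivation:
s_0={r}: (F(F(q)) & F(!r))=True F(F(q))=True F(q)=True q=False F(!r)=True !r=False r=True
s_1={r,s}: (F(F(q)) & F(!r))=True F(F(q))=True F(q)=True q=False F(!r)=True !r=False r=True
s_2={p,q,r,s}: (F(F(q)) & F(!r))=True F(F(q))=True F(q)=True q=True F(!r)=True !r=False r=True
s_3={p,r,s}: (F(F(q)) & F(!r))=True F(F(q))=True F(q)=True q=False F(!r)=True !r=False r=True
s_4={p,q,s}: (F(F(q)) & F(!r))=True F(F(q))=True F(q)=True q=True F(!r)=True !r=True r=False
s_5={q}: (F(F(q)) & F(!r))=True F(F(q))=True F(q)=True q=True F(!r)=True !r=True r=False
s_6={p,q}: (F(F(q)) & F(!r))=True F(F(q))=True F(q)=True q=True F(!r)=True !r=True r=False
Evaluating at position 1: result = True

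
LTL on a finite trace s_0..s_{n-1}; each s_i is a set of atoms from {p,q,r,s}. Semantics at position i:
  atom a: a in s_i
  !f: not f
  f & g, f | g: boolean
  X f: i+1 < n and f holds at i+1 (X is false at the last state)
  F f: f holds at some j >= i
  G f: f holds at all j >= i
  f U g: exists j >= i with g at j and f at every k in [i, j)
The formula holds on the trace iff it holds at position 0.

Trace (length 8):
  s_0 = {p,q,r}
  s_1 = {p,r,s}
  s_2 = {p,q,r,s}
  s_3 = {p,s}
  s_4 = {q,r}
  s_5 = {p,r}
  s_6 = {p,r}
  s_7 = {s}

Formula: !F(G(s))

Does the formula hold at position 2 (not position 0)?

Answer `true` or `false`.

s_0={p,q,r}: !F(G(s))=False F(G(s))=True G(s)=False s=False
s_1={p,r,s}: !F(G(s))=False F(G(s))=True G(s)=False s=True
s_2={p,q,r,s}: !F(G(s))=False F(G(s))=True G(s)=False s=True
s_3={p,s}: !F(G(s))=False F(G(s))=True G(s)=False s=True
s_4={q,r}: !F(G(s))=False F(G(s))=True G(s)=False s=False
s_5={p,r}: !F(G(s))=False F(G(s))=True G(s)=False s=False
s_6={p,r}: !F(G(s))=False F(G(s))=True G(s)=False s=False
s_7={s}: !F(G(s))=False F(G(s))=True G(s)=True s=True
Evaluating at position 2: result = False

Answer: false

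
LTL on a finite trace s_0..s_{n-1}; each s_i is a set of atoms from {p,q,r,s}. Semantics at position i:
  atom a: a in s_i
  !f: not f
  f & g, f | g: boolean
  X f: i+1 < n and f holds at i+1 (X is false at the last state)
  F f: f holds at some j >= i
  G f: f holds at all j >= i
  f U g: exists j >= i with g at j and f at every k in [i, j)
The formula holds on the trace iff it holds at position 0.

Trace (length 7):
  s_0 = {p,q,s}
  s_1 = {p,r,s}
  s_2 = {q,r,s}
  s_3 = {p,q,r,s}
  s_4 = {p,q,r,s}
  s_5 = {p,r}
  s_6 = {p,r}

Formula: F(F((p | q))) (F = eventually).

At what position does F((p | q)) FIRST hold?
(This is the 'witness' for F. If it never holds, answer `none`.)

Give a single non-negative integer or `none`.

Answer: 0

Derivation:
s_0={p,q,s}: F((p | q))=True (p | q)=True p=True q=True
s_1={p,r,s}: F((p | q))=True (p | q)=True p=True q=False
s_2={q,r,s}: F((p | q))=True (p | q)=True p=False q=True
s_3={p,q,r,s}: F((p | q))=True (p | q)=True p=True q=True
s_4={p,q,r,s}: F((p | q))=True (p | q)=True p=True q=True
s_5={p,r}: F((p | q))=True (p | q)=True p=True q=False
s_6={p,r}: F((p | q))=True (p | q)=True p=True q=False
F(F((p | q))) holds; first witness at position 0.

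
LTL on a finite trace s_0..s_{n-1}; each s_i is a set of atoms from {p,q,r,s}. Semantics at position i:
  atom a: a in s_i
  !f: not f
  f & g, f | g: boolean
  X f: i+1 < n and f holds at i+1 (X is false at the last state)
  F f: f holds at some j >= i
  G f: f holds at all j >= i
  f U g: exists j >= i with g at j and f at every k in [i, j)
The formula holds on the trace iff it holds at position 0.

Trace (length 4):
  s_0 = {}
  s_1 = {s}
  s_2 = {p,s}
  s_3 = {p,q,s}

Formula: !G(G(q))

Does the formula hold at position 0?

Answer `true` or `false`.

s_0={}: !G(G(q))=True G(G(q))=False G(q)=False q=False
s_1={s}: !G(G(q))=True G(G(q))=False G(q)=False q=False
s_2={p,s}: !G(G(q))=True G(G(q))=False G(q)=False q=False
s_3={p,q,s}: !G(G(q))=False G(G(q))=True G(q)=True q=True

Answer: true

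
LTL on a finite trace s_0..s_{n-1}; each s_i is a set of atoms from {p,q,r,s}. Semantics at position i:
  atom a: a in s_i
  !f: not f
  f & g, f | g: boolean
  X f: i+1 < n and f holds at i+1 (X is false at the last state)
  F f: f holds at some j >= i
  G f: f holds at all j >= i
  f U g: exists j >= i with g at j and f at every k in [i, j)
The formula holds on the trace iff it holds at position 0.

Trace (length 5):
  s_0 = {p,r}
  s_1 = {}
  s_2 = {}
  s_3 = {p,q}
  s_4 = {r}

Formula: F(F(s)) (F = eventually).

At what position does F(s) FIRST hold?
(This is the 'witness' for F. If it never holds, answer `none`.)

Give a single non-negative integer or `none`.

s_0={p,r}: F(s)=False s=False
s_1={}: F(s)=False s=False
s_2={}: F(s)=False s=False
s_3={p,q}: F(s)=False s=False
s_4={r}: F(s)=False s=False
F(F(s)) does not hold (no witness exists).

Answer: none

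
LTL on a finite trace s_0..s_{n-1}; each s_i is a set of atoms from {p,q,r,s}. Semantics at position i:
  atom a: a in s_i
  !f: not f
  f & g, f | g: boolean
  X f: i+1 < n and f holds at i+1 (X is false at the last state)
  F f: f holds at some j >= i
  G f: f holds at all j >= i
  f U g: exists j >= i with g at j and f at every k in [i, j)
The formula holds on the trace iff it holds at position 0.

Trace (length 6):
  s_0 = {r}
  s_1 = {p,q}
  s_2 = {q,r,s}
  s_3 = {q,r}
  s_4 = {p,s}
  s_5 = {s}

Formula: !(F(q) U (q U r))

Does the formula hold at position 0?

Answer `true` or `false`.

s_0={r}: !(F(q) U (q U r))=False (F(q) U (q U r))=True F(q)=True q=False (q U r)=True r=True
s_1={p,q}: !(F(q) U (q U r))=False (F(q) U (q U r))=True F(q)=True q=True (q U r)=True r=False
s_2={q,r,s}: !(F(q) U (q U r))=False (F(q) U (q U r))=True F(q)=True q=True (q U r)=True r=True
s_3={q,r}: !(F(q) U (q U r))=False (F(q) U (q U r))=True F(q)=True q=True (q U r)=True r=True
s_4={p,s}: !(F(q) U (q U r))=True (F(q) U (q U r))=False F(q)=False q=False (q U r)=False r=False
s_5={s}: !(F(q) U (q U r))=True (F(q) U (q U r))=False F(q)=False q=False (q U r)=False r=False

Answer: false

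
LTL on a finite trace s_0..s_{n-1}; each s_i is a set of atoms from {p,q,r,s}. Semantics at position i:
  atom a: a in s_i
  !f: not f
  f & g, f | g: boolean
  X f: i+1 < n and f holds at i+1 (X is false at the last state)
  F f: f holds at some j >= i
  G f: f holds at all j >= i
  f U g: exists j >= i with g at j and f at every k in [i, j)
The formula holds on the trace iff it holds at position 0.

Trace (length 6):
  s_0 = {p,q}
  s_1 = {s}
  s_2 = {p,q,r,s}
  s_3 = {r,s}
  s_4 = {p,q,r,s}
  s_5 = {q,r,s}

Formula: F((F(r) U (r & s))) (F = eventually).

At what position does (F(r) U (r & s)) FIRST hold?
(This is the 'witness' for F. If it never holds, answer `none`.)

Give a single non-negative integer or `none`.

s_0={p,q}: (F(r) U (r & s))=True F(r)=True r=False (r & s)=False s=False
s_1={s}: (F(r) U (r & s))=True F(r)=True r=False (r & s)=False s=True
s_2={p,q,r,s}: (F(r) U (r & s))=True F(r)=True r=True (r & s)=True s=True
s_3={r,s}: (F(r) U (r & s))=True F(r)=True r=True (r & s)=True s=True
s_4={p,q,r,s}: (F(r) U (r & s))=True F(r)=True r=True (r & s)=True s=True
s_5={q,r,s}: (F(r) U (r & s))=True F(r)=True r=True (r & s)=True s=True
F((F(r) U (r & s))) holds; first witness at position 0.

Answer: 0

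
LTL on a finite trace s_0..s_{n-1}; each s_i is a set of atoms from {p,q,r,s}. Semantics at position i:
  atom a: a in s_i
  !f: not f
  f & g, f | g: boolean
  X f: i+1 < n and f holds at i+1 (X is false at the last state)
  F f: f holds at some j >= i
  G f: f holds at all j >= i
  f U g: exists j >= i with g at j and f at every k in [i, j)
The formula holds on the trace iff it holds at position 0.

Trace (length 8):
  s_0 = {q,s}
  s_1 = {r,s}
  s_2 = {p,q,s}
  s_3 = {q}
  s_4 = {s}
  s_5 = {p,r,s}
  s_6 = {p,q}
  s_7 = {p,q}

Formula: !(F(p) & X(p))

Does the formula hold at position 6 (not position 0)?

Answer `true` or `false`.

Answer: false

Derivation:
s_0={q,s}: !(F(p) & X(p))=True (F(p) & X(p))=False F(p)=True p=False X(p)=False
s_1={r,s}: !(F(p) & X(p))=False (F(p) & X(p))=True F(p)=True p=False X(p)=True
s_2={p,q,s}: !(F(p) & X(p))=True (F(p) & X(p))=False F(p)=True p=True X(p)=False
s_3={q}: !(F(p) & X(p))=True (F(p) & X(p))=False F(p)=True p=False X(p)=False
s_4={s}: !(F(p) & X(p))=False (F(p) & X(p))=True F(p)=True p=False X(p)=True
s_5={p,r,s}: !(F(p) & X(p))=False (F(p) & X(p))=True F(p)=True p=True X(p)=True
s_6={p,q}: !(F(p) & X(p))=False (F(p) & X(p))=True F(p)=True p=True X(p)=True
s_7={p,q}: !(F(p) & X(p))=True (F(p) & X(p))=False F(p)=True p=True X(p)=False
Evaluating at position 6: result = False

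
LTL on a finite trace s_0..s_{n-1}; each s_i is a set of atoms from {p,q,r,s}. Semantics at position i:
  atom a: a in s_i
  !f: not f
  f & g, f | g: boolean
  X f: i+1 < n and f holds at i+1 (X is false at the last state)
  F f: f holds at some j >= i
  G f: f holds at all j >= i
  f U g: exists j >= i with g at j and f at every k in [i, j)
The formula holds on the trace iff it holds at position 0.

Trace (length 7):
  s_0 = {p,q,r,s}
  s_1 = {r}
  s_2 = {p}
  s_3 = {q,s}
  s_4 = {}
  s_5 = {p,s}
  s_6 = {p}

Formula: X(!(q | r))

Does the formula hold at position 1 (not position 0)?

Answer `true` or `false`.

Answer: true

Derivation:
s_0={p,q,r,s}: X(!(q | r))=False !(q | r)=False (q | r)=True q=True r=True
s_1={r}: X(!(q | r))=True !(q | r)=False (q | r)=True q=False r=True
s_2={p}: X(!(q | r))=False !(q | r)=True (q | r)=False q=False r=False
s_3={q,s}: X(!(q | r))=True !(q | r)=False (q | r)=True q=True r=False
s_4={}: X(!(q | r))=True !(q | r)=True (q | r)=False q=False r=False
s_5={p,s}: X(!(q | r))=True !(q | r)=True (q | r)=False q=False r=False
s_6={p}: X(!(q | r))=False !(q | r)=True (q | r)=False q=False r=False
Evaluating at position 1: result = True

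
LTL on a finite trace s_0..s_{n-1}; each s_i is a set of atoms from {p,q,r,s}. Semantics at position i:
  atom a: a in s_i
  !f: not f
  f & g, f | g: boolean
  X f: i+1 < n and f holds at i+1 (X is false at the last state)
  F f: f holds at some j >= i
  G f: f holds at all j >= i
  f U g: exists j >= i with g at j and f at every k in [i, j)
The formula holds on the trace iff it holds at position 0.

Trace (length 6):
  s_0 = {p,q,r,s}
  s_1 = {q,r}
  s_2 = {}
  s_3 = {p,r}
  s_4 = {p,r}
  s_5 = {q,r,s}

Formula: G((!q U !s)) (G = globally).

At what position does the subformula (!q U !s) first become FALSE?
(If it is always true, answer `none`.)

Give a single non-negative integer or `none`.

Answer: 0

Derivation:
s_0={p,q,r,s}: (!q U !s)=False !q=False q=True !s=False s=True
s_1={q,r}: (!q U !s)=True !q=False q=True !s=True s=False
s_2={}: (!q U !s)=True !q=True q=False !s=True s=False
s_3={p,r}: (!q U !s)=True !q=True q=False !s=True s=False
s_4={p,r}: (!q U !s)=True !q=True q=False !s=True s=False
s_5={q,r,s}: (!q U !s)=False !q=False q=True !s=False s=True
G((!q U !s)) holds globally = False
First violation at position 0.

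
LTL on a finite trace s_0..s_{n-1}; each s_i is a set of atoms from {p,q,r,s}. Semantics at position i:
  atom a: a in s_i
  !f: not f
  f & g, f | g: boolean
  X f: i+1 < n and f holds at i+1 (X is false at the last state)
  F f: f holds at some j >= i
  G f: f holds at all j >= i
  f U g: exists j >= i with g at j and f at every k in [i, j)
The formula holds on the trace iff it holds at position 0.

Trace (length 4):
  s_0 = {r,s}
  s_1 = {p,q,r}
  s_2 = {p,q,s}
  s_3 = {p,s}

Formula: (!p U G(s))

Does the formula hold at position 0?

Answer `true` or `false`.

Answer: false

Derivation:
s_0={r,s}: (!p U G(s))=False !p=True p=False G(s)=False s=True
s_1={p,q,r}: (!p U G(s))=False !p=False p=True G(s)=False s=False
s_2={p,q,s}: (!p U G(s))=True !p=False p=True G(s)=True s=True
s_3={p,s}: (!p U G(s))=True !p=False p=True G(s)=True s=True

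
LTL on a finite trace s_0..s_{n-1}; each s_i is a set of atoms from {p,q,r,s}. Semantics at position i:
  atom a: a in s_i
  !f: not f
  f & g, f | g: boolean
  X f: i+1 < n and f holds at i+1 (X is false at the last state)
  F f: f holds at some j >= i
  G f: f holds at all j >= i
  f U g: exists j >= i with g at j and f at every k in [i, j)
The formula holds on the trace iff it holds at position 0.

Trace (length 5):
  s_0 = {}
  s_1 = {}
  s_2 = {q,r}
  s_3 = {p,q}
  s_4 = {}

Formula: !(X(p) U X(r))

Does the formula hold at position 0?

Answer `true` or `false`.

Answer: true

Derivation:
s_0={}: !(X(p) U X(r))=True (X(p) U X(r))=False X(p)=False p=False X(r)=False r=False
s_1={}: !(X(p) U X(r))=False (X(p) U X(r))=True X(p)=False p=False X(r)=True r=False
s_2={q,r}: !(X(p) U X(r))=True (X(p) U X(r))=False X(p)=True p=False X(r)=False r=True
s_3={p,q}: !(X(p) U X(r))=True (X(p) U X(r))=False X(p)=False p=True X(r)=False r=False
s_4={}: !(X(p) U X(r))=True (X(p) U X(r))=False X(p)=False p=False X(r)=False r=False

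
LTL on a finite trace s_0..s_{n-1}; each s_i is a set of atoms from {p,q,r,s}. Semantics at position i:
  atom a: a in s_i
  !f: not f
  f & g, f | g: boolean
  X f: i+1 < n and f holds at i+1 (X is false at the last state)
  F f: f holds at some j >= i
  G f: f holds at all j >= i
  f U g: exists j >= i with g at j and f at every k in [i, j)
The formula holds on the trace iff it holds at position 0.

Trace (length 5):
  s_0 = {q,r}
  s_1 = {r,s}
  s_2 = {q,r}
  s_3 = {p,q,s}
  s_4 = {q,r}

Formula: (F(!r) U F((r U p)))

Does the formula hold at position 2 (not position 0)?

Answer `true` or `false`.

Answer: true

Derivation:
s_0={q,r}: (F(!r) U F((r U p)))=True F(!r)=True !r=False r=True F((r U p))=True (r U p)=True p=False
s_1={r,s}: (F(!r) U F((r U p)))=True F(!r)=True !r=False r=True F((r U p))=True (r U p)=True p=False
s_2={q,r}: (F(!r) U F((r U p)))=True F(!r)=True !r=False r=True F((r U p))=True (r U p)=True p=False
s_3={p,q,s}: (F(!r) U F((r U p)))=True F(!r)=True !r=True r=False F((r U p))=True (r U p)=True p=True
s_4={q,r}: (F(!r) U F((r U p)))=False F(!r)=False !r=False r=True F((r U p))=False (r U p)=False p=False
Evaluating at position 2: result = True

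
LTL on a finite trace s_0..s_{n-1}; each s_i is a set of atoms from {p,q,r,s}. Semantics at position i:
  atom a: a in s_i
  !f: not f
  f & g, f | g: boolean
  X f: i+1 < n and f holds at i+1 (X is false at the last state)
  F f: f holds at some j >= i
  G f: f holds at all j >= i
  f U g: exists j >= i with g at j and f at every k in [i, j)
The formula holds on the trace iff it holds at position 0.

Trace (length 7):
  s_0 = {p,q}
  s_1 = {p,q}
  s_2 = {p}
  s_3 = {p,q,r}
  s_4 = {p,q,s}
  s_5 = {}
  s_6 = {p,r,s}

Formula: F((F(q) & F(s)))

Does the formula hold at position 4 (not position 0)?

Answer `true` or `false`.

s_0={p,q}: F((F(q) & F(s)))=True (F(q) & F(s))=True F(q)=True q=True F(s)=True s=False
s_1={p,q}: F((F(q) & F(s)))=True (F(q) & F(s))=True F(q)=True q=True F(s)=True s=False
s_2={p}: F((F(q) & F(s)))=True (F(q) & F(s))=True F(q)=True q=False F(s)=True s=False
s_3={p,q,r}: F((F(q) & F(s)))=True (F(q) & F(s))=True F(q)=True q=True F(s)=True s=False
s_4={p,q,s}: F((F(q) & F(s)))=True (F(q) & F(s))=True F(q)=True q=True F(s)=True s=True
s_5={}: F((F(q) & F(s)))=False (F(q) & F(s))=False F(q)=False q=False F(s)=True s=False
s_6={p,r,s}: F((F(q) & F(s)))=False (F(q) & F(s))=False F(q)=False q=False F(s)=True s=True
Evaluating at position 4: result = True

Answer: true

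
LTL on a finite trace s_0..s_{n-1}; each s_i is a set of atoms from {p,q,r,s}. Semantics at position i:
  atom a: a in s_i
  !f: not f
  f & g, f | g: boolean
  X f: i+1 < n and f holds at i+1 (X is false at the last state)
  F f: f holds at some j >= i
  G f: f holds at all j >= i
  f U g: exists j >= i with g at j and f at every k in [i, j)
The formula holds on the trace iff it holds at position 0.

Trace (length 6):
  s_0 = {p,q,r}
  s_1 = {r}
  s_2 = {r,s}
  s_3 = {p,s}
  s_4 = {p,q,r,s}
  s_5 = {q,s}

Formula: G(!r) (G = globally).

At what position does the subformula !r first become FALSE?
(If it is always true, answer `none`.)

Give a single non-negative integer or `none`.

s_0={p,q,r}: !r=False r=True
s_1={r}: !r=False r=True
s_2={r,s}: !r=False r=True
s_3={p,s}: !r=True r=False
s_4={p,q,r,s}: !r=False r=True
s_5={q,s}: !r=True r=False
G(!r) holds globally = False
First violation at position 0.

Answer: 0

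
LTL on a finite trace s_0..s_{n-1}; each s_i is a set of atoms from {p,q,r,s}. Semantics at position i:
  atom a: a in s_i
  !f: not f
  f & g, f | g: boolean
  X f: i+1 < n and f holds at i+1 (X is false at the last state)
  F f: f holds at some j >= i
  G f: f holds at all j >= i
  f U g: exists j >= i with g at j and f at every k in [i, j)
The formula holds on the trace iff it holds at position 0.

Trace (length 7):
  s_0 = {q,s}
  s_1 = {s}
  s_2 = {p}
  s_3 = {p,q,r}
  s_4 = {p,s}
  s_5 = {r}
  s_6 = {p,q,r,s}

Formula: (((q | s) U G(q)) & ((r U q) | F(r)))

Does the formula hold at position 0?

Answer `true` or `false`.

s_0={q,s}: (((q | s) U G(q)) & ((r U q) | F(r)))=False ((q | s) U G(q))=False (q | s)=True q=True s=True G(q)=False ((r U q) | F(r))=True (r U q)=True r=False F(r)=True
s_1={s}: (((q | s) U G(q)) & ((r U q) | F(r)))=False ((q | s) U G(q))=False (q | s)=True q=False s=True G(q)=False ((r U q) | F(r))=True (r U q)=False r=False F(r)=True
s_2={p}: (((q | s) U G(q)) & ((r U q) | F(r)))=False ((q | s) U G(q))=False (q | s)=False q=False s=False G(q)=False ((r U q) | F(r))=True (r U q)=False r=False F(r)=True
s_3={p,q,r}: (((q | s) U G(q)) & ((r U q) | F(r)))=False ((q | s) U G(q))=False (q | s)=True q=True s=False G(q)=False ((r U q) | F(r))=True (r U q)=True r=True F(r)=True
s_4={p,s}: (((q | s) U G(q)) & ((r U q) | F(r)))=False ((q | s) U G(q))=False (q | s)=True q=False s=True G(q)=False ((r U q) | F(r))=True (r U q)=False r=False F(r)=True
s_5={r}: (((q | s) U G(q)) & ((r U q) | F(r)))=False ((q | s) U G(q))=False (q | s)=False q=False s=False G(q)=False ((r U q) | F(r))=True (r U q)=True r=True F(r)=True
s_6={p,q,r,s}: (((q | s) U G(q)) & ((r U q) | F(r)))=True ((q | s) U G(q))=True (q | s)=True q=True s=True G(q)=True ((r U q) | F(r))=True (r U q)=True r=True F(r)=True

Answer: false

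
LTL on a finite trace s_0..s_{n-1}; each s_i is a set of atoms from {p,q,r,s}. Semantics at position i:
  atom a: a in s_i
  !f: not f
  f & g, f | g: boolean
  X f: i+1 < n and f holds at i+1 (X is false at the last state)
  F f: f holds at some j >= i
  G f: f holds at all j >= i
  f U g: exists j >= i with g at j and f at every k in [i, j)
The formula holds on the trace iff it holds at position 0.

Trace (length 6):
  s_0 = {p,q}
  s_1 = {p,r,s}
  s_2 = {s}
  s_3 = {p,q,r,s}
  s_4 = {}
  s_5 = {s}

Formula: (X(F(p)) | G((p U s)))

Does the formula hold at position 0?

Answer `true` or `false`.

s_0={p,q}: (X(F(p)) | G((p U s)))=True X(F(p))=True F(p)=True p=True G((p U s))=False (p U s)=True s=False
s_1={p,r,s}: (X(F(p)) | G((p U s)))=True X(F(p))=True F(p)=True p=True G((p U s))=False (p U s)=True s=True
s_2={s}: (X(F(p)) | G((p U s)))=True X(F(p))=True F(p)=True p=False G((p U s))=False (p U s)=True s=True
s_3={p,q,r,s}: (X(F(p)) | G((p U s)))=False X(F(p))=False F(p)=True p=True G((p U s))=False (p U s)=True s=True
s_4={}: (X(F(p)) | G((p U s)))=False X(F(p))=False F(p)=False p=False G((p U s))=False (p U s)=False s=False
s_5={s}: (X(F(p)) | G((p U s)))=True X(F(p))=False F(p)=False p=False G((p U s))=True (p U s)=True s=True

Answer: true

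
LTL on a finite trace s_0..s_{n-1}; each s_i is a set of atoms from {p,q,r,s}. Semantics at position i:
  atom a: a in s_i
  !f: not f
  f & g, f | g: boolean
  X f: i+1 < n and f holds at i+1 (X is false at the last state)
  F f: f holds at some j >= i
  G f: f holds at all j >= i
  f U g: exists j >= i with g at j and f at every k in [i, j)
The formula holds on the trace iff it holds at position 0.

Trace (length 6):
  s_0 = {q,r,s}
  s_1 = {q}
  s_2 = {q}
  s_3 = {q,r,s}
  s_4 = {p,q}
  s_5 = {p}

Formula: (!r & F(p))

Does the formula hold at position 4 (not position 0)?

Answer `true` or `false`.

Answer: true

Derivation:
s_0={q,r,s}: (!r & F(p))=False !r=False r=True F(p)=True p=False
s_1={q}: (!r & F(p))=True !r=True r=False F(p)=True p=False
s_2={q}: (!r & F(p))=True !r=True r=False F(p)=True p=False
s_3={q,r,s}: (!r & F(p))=False !r=False r=True F(p)=True p=False
s_4={p,q}: (!r & F(p))=True !r=True r=False F(p)=True p=True
s_5={p}: (!r & F(p))=True !r=True r=False F(p)=True p=True
Evaluating at position 4: result = True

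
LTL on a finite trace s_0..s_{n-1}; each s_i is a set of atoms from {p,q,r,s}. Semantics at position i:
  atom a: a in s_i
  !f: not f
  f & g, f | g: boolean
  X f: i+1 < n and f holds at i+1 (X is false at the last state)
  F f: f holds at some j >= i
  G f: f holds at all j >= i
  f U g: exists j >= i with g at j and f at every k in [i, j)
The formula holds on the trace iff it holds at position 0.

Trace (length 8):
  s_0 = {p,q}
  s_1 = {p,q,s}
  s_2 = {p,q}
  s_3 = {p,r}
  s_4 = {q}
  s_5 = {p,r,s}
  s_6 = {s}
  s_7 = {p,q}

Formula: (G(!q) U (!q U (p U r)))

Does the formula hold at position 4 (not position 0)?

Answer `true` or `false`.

s_0={p,q}: (G(!q) U (!q U (p U r)))=True G(!q)=False !q=False q=True (!q U (p U r))=True (p U r)=True p=True r=False
s_1={p,q,s}: (G(!q) U (!q U (p U r)))=True G(!q)=False !q=False q=True (!q U (p U r))=True (p U r)=True p=True r=False
s_2={p,q}: (G(!q) U (!q U (p U r)))=True G(!q)=False !q=False q=True (!q U (p U r))=True (p U r)=True p=True r=False
s_3={p,r}: (G(!q) U (!q U (p U r)))=True G(!q)=False !q=True q=False (!q U (p U r))=True (p U r)=True p=True r=True
s_4={q}: (G(!q) U (!q U (p U r)))=False G(!q)=False !q=False q=True (!q U (p U r))=False (p U r)=False p=False r=False
s_5={p,r,s}: (G(!q) U (!q U (p U r)))=True G(!q)=False !q=True q=False (!q U (p U r))=True (p U r)=True p=True r=True
s_6={s}: (G(!q) U (!q U (p U r)))=False G(!q)=False !q=True q=False (!q U (p U r))=False (p U r)=False p=False r=False
s_7={p,q}: (G(!q) U (!q U (p U r)))=False G(!q)=False !q=False q=True (!q U (p U r))=False (p U r)=False p=True r=False
Evaluating at position 4: result = False

Answer: false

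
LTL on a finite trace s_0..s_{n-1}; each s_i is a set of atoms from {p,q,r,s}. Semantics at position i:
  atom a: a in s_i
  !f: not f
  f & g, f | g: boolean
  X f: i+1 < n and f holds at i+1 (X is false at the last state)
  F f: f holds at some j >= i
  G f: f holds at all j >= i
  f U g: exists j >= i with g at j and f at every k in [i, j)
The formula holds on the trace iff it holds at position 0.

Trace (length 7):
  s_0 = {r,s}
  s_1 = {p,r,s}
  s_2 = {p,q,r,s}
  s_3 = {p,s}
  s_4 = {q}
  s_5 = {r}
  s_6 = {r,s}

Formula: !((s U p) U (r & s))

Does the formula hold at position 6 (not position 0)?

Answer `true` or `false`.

Answer: false

Derivation:
s_0={r,s}: !((s U p) U (r & s))=False ((s U p) U (r & s))=True (s U p)=True s=True p=False (r & s)=True r=True
s_1={p,r,s}: !((s U p) U (r & s))=False ((s U p) U (r & s))=True (s U p)=True s=True p=True (r & s)=True r=True
s_2={p,q,r,s}: !((s U p) U (r & s))=False ((s U p) U (r & s))=True (s U p)=True s=True p=True (r & s)=True r=True
s_3={p,s}: !((s U p) U (r & s))=True ((s U p) U (r & s))=False (s U p)=True s=True p=True (r & s)=False r=False
s_4={q}: !((s U p) U (r & s))=True ((s U p) U (r & s))=False (s U p)=False s=False p=False (r & s)=False r=False
s_5={r}: !((s U p) U (r & s))=True ((s U p) U (r & s))=False (s U p)=False s=False p=False (r & s)=False r=True
s_6={r,s}: !((s U p) U (r & s))=False ((s U p) U (r & s))=True (s U p)=False s=True p=False (r & s)=True r=True
Evaluating at position 6: result = False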